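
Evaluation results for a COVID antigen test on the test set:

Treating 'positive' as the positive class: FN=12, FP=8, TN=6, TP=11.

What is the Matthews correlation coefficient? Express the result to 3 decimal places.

-0.090

MCC = (TP·TN − FP·FN) / √((TP+FP)(TP+FN)(TN+FP)(TN+FN))
Numerator = 11·6 − 8·12 = -30
Denominator = √(19·23·14·18) = √110124 = 331.8494
MCC = -30 / 331.8494 = -0.090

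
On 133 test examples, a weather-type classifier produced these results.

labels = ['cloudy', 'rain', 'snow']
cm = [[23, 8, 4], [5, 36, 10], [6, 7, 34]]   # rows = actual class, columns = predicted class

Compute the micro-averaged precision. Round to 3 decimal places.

Micro-averaging pools counts across classes: ΣTP=93, ΣFP=40, ΣFN=40.
Micro-precision = TP/(TP+FP) on pooled counts = 0.699 (equals overall accuracy in single-label multiclass).

0.699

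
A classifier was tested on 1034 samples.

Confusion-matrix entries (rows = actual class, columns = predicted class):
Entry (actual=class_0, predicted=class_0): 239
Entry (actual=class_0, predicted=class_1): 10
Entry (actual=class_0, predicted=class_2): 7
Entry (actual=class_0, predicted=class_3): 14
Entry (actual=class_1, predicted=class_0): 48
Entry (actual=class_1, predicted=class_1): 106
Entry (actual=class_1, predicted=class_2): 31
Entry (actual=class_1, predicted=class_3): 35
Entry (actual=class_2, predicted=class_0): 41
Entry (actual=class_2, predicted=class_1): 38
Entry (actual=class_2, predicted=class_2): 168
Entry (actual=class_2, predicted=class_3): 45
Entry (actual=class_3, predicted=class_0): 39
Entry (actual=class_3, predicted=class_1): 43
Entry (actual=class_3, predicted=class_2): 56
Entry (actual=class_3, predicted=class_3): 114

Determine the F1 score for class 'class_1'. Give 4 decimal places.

Treat 'class_1' as positive and all other classes as negative.
F1 score = 2·TP/(2·TP+FP+FN).
class_1: TP=106, FP=10+38+43=91, FN=48+31+35=114 → 212/417 = 0.50839

0.5084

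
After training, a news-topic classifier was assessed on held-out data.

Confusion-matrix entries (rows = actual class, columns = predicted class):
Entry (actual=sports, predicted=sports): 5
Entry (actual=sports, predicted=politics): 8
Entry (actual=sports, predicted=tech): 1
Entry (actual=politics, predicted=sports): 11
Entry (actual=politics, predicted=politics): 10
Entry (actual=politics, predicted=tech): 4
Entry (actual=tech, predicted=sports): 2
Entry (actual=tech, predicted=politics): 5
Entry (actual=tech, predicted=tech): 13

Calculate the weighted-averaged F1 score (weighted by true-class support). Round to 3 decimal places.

0.483

Per-class F1 score (2·TP/(2·TP+FP+FN)):
  sports: TP=5, FP=11+2=13, FN=8+1=9 → 10/32 = 0.3125
  politics: TP=10, FP=8+5=13, FN=11+4=15 → 20/48 = 0.4167
  tech: TP=13, FP=1+4=5, FN=2+5=7 → 26/38 = 0.6842
Weighted-F1 score = Σ (supportᵢ/N)·F1 scoreᵢ with N=59: (14/59)·0.3125 + (25/59)·0.4167 + (20/59)·0.6842 = 0.483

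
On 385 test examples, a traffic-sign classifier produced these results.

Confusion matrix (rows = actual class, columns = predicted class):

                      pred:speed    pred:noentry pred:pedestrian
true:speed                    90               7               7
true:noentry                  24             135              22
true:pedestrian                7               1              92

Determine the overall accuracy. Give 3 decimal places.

Accuracy = trace / total = (90+135+92=317) / 385 = 317/385 = 0.823

0.823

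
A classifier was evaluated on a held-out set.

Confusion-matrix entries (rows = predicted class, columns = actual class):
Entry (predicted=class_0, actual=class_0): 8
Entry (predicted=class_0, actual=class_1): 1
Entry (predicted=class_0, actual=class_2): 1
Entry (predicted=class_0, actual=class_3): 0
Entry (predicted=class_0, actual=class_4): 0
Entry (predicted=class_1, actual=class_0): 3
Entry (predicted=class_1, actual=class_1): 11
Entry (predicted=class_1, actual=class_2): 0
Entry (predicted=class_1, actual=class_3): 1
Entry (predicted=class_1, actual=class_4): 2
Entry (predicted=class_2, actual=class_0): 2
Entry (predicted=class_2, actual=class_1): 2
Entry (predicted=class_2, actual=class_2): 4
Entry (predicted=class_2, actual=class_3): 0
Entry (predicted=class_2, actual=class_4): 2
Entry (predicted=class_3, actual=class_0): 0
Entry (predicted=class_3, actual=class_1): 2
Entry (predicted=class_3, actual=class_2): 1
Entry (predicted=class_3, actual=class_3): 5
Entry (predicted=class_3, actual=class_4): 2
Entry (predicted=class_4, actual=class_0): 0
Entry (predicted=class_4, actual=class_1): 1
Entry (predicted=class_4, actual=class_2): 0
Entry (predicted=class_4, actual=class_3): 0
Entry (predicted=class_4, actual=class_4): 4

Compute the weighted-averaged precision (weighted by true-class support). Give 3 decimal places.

0.669

Per-class precision (TP/(TP+FP)):
  class_0: TP=8, FP=1+1+0+0=2 → 8/10 = 0.8000
  class_1: TP=11, FP=3+0+1+2=6 → 11/17 = 0.6471
  class_2: TP=4, FP=2+2+0+2=6 → 4/10 = 0.4000
  class_3: TP=5, FP=0+2+1+2=5 → 5/10 = 0.5000
  class_4: TP=4, FP=0+1+0+0=1 → 4/5 = 0.8000
Weighted-precision = Σ (supportᵢ/N)·precisionᵢ with N=52: (13/52)·0.8000 + (17/52)·0.6471 + (6/52)·0.4000 + (6/52)·0.5000 + (10/52)·0.8000 = 0.669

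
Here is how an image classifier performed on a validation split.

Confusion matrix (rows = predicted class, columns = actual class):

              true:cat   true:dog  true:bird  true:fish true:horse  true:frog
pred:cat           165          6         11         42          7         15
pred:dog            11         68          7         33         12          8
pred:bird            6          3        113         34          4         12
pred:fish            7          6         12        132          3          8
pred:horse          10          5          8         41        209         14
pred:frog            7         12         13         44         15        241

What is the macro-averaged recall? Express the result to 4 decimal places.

0.7033

Per-class recall (TP/(TP+FN)):
  cat: TP=165, FN=11+6+7+10+7=41 → 165/206 = 0.80097
  dog: TP=68, FN=6+3+6+5+12=32 → 68/100 = 0.68000
  bird: TP=113, FN=11+7+12+8+13=51 → 113/164 = 0.68902
  fish: TP=132, FN=42+33+34+41+44=194 → 132/326 = 0.40491
  horse: TP=209, FN=7+12+4+3+15=41 → 209/250 = 0.83600
  frog: TP=241, FN=15+8+12+8+14=57 → 241/298 = 0.80872
Macro-recall = mean = (0.80097 + 0.68000 + 0.68902 + 0.40491 + 0.83600 + 0.80872) / 6 = 0.7033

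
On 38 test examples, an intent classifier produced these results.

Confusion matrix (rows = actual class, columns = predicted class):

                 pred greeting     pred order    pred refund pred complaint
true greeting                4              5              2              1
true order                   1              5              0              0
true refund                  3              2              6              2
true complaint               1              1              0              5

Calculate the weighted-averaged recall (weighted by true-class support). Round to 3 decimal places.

Per-class recall (TP/(TP+FN)):
  greeting: TP=4, FN=5+2+1=8 → 4/12 = 0.3333
  order: TP=5, FN=1+0+0=1 → 5/6 = 0.8333
  refund: TP=6, FN=3+2+2=7 → 6/13 = 0.4615
  complaint: TP=5, FN=1+1+0=2 → 5/7 = 0.7143
Weighted-recall = Σ (supportᵢ/N)·recallᵢ with N=38: (12/38)·0.3333 + (6/38)·0.8333 + (13/38)·0.4615 + (7/38)·0.7143 = 0.526

0.526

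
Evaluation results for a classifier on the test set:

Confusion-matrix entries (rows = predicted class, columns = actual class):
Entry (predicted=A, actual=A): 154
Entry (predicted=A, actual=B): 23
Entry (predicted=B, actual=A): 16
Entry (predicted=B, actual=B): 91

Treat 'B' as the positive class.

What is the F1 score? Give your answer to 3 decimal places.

0.824

Precision = TP/(TP+FP) = 91/107 = 0.8505
Recall = TP/(TP+FN) = 91/114 = 0.7982
F1 = 2·TP/(2·TP+FP+FN) = 182/221 = 0.824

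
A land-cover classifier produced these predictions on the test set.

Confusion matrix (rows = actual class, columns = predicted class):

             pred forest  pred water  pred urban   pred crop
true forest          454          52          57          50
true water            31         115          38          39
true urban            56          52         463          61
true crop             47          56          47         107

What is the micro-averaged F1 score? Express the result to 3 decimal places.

0.660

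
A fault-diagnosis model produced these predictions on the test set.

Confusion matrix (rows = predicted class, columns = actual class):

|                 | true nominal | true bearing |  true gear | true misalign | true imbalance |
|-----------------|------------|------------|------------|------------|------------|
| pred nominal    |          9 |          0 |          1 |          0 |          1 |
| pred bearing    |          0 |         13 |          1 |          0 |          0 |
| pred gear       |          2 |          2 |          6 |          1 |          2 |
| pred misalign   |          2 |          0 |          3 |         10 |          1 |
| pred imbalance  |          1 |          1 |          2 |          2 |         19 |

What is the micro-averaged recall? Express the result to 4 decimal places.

Micro-averaging pools counts across classes: ΣTP=57, ΣFP=22, ΣFN=22.
Micro-recall = TP/(TP+FN) on pooled counts = 0.7215 (equals overall accuracy in single-label multiclass).

0.7215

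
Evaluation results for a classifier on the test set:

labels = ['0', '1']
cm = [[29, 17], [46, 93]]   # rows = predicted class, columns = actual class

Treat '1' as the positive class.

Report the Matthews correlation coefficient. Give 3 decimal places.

MCC = (TP·TN − FP·FN) / √((TP+FP)(TP+FN)(TN+FP)(TN+FN))
Numerator = 93·29 − 46·17 = 1915
Denominator = √(139·110·75·46) = √52750500 = 7262.9539
MCC = 1915 / 7262.9539 = 0.264

0.264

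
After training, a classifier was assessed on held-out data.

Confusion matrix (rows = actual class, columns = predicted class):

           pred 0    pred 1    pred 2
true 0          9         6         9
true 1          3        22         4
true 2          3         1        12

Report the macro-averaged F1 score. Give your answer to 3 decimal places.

0.602

Per-class F1 score (2·TP/(2·TP+FP+FN)):
  0: TP=9, FP=3+3=6, FN=6+9=15 → 18/39 = 0.4615
  1: TP=22, FP=6+1=7, FN=3+4=7 → 44/58 = 0.7586
  2: TP=12, FP=9+4=13, FN=3+1=4 → 24/41 = 0.5854
Macro-F1 score = mean = (0.4615 + 0.7586 + 0.5854) / 3 = 0.602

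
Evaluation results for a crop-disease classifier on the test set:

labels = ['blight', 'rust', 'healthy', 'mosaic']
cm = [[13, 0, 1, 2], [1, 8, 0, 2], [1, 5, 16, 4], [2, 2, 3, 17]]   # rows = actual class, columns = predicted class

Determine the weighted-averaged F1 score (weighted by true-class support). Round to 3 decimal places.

0.703

Per-class F1 score (2·TP/(2·TP+FP+FN)):
  blight: TP=13, FP=1+1+2=4, FN=0+1+2=3 → 26/33 = 0.7879
  rust: TP=8, FP=0+5+2=7, FN=1+0+2=3 → 16/26 = 0.6154
  healthy: TP=16, FP=1+0+3=4, FN=1+5+4=10 → 32/46 = 0.6957
  mosaic: TP=17, FP=2+2+4=8, FN=2+2+3=7 → 34/49 = 0.6939
Weighted-F1 score = Σ (supportᵢ/N)·F1 scoreᵢ with N=77: (16/77)·0.7879 + (11/77)·0.6154 + (26/77)·0.6957 + (24/77)·0.6939 = 0.703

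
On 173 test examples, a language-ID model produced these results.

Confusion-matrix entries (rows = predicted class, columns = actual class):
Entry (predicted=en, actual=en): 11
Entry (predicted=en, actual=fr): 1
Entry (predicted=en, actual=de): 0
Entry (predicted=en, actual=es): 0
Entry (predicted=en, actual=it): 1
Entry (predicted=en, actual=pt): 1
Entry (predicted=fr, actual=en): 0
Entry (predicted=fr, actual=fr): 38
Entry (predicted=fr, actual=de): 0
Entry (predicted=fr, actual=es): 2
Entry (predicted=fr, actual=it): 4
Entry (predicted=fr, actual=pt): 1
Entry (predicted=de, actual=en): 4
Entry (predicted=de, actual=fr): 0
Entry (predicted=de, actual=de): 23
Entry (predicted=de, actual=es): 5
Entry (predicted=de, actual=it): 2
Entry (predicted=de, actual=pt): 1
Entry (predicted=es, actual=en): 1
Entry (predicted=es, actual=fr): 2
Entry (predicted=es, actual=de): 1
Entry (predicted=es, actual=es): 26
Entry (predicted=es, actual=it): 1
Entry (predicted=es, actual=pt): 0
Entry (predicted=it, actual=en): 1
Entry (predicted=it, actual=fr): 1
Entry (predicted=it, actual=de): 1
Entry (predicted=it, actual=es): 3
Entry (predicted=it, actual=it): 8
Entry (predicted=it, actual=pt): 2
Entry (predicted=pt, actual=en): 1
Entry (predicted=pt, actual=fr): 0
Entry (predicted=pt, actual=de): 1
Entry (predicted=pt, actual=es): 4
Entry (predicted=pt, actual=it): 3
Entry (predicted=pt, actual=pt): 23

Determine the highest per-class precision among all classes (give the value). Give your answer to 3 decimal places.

0.844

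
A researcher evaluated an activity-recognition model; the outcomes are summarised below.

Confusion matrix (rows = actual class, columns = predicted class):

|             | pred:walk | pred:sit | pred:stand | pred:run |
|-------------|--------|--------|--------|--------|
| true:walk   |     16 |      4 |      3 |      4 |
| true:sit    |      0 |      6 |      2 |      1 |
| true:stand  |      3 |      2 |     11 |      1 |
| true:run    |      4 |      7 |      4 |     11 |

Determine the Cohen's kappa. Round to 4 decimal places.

0.4075

Observed agreement pₒ = trace/N = 44/79 = 0.55696
Expected agreement pₑ = Σ (rowᵢ·colᵢ)/N² = (27·23 + 9·19 + 17·20 + 26·17)/79² = 0.25220
κ = (pₒ − pₑ)/(1 − pₑ) = (0.55696 − 0.25220)/(1 − 0.25220) = 0.4075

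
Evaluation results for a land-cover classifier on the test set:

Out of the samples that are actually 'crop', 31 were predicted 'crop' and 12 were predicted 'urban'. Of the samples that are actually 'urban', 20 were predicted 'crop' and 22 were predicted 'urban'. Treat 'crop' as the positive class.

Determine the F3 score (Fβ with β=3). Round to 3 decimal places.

0.708

Fβ = (1+β²)·TP / ((1+β²)·TP + β²·FN + FP), with β²=9
= 10·31 / (10·31 + 9·12 + 20) = 0.708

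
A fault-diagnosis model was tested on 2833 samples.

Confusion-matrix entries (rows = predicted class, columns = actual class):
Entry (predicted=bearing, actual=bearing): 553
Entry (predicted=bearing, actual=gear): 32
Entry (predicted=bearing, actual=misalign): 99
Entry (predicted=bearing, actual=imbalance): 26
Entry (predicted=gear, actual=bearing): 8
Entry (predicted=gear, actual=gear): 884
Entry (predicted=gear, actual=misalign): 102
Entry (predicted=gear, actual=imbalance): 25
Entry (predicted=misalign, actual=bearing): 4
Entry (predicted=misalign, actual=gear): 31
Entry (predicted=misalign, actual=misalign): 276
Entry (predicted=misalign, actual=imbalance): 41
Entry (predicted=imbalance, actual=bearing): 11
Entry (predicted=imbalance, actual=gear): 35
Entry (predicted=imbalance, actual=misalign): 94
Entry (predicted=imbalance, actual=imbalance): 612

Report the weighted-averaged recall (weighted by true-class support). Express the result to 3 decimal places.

Per-class recall (TP/(TP+FN)):
  bearing: TP=553, FN=8+4+11=23 → 553/576 = 0.9601
  gear: TP=884, FN=32+31+35=98 → 884/982 = 0.9002
  misalign: TP=276, FN=99+102+94=295 → 276/571 = 0.4834
  imbalance: TP=612, FN=26+25+41=92 → 612/704 = 0.8693
Weighted-recall = Σ (supportᵢ/N)·recallᵢ with N=2833: (576/2833)·0.9601 + (982/2833)·0.9002 + (571/2833)·0.4834 + (704/2833)·0.8693 = 0.821

0.821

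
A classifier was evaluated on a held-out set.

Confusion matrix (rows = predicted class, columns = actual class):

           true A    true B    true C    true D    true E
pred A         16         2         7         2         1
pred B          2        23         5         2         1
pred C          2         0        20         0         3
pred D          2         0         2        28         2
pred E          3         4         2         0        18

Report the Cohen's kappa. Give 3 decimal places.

0.643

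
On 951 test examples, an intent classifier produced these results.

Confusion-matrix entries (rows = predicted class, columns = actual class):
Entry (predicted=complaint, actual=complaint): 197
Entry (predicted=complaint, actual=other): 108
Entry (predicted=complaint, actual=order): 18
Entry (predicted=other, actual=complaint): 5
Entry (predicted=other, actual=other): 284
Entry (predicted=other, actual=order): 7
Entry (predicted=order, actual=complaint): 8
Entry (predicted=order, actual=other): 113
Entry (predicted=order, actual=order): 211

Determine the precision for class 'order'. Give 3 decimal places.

0.636

Take TP from the diagonal, FP from the rest of the 'order' prediction marginal, FN from the rest of the 'order' actual marginal.
precision = TP/(TP+FP).
order: TP=211, FP=8+113=121 → 211/332 = 0.6355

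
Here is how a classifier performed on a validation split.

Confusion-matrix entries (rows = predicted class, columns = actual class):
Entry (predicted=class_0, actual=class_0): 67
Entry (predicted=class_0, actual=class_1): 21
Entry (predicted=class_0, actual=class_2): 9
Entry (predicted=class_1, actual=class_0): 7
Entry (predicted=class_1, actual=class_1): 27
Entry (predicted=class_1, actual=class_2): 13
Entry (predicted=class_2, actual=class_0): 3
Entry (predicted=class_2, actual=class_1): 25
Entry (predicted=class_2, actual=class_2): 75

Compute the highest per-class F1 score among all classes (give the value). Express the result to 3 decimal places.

Per-class F1 score (2·TP/(2·TP+FP+FN)):
  class_0: TP=67, FP=21+9=30, FN=7+3=10 → 134/174 = 0.7701
  class_1: TP=27, FP=7+13=20, FN=21+25=46 → 54/120 = 0.4500
  class_2: TP=75, FP=3+25=28, FN=9+13=22 → 150/200 = 0.7500
Highest is class 'class_0' with F1 score = 0.770.

0.770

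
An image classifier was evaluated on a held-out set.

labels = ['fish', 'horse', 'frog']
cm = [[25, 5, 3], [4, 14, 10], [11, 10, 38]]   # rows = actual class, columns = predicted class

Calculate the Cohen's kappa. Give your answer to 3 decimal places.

0.443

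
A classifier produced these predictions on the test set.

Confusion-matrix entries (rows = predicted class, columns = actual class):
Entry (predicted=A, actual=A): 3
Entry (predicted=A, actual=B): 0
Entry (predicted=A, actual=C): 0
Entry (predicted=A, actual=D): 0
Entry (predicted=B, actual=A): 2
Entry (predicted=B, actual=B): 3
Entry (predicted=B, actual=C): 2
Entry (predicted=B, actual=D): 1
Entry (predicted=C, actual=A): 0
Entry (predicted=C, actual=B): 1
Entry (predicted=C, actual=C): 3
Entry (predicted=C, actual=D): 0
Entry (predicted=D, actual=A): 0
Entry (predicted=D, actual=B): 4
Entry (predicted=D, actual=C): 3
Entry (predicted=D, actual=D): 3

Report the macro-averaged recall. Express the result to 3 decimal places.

0.525

Per-class recall (TP/(TP+FN)):
  A: TP=3, FN=2+0+0=2 → 3/5 = 0.6000
  B: TP=3, FN=0+1+4=5 → 3/8 = 0.3750
  C: TP=3, FN=0+2+3=5 → 3/8 = 0.3750
  D: TP=3, FN=0+1+0=1 → 3/4 = 0.7500
Macro-recall = mean = (0.6000 + 0.3750 + 0.3750 + 0.7500) / 4 = 0.525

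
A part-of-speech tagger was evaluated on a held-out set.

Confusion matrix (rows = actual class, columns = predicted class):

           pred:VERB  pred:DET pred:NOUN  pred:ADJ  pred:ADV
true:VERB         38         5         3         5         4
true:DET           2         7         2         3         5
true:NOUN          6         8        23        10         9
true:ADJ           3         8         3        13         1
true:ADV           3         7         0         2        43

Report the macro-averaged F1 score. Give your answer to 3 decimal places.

0.532

Per-class F1 score (2·TP/(2·TP+FP+FN)):
  VERB: TP=38, FP=2+6+3+3=14, FN=5+3+5+4=17 → 76/107 = 0.7103
  DET: TP=7, FP=5+8+8+7=28, FN=2+2+3+5=12 → 14/54 = 0.2593
  NOUN: TP=23, FP=3+2+3+0=8, FN=6+8+10+9=33 → 46/87 = 0.5287
  ADJ: TP=13, FP=5+3+10+2=20, FN=3+8+3+1=15 → 26/61 = 0.4262
  ADV: TP=43, FP=4+5+9+1=19, FN=3+7+0+2=12 → 86/117 = 0.7350
Macro-F1 score = mean = (0.7103 + 0.2593 + 0.5287 + 0.4262 + 0.7350) / 5 = 0.532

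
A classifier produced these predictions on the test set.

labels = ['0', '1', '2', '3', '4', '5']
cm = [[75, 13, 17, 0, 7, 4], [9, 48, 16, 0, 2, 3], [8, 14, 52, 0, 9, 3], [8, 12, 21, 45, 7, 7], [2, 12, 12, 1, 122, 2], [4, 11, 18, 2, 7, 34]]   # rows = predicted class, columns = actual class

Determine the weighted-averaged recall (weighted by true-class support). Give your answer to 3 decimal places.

0.619

Per-class recall (TP/(TP+FN)):
  0: TP=75, FN=9+8+8+2+4=31 → 75/106 = 0.7075
  1: TP=48, FN=13+14+12+12+11=62 → 48/110 = 0.4364
  2: TP=52, FN=17+16+21+12+18=84 → 52/136 = 0.3824
  3: TP=45, FN=0+0+0+1+2=3 → 45/48 = 0.9375
  4: TP=122, FN=7+2+9+7+7=32 → 122/154 = 0.7922
  5: TP=34, FN=4+3+3+7+2=19 → 34/53 = 0.6415
Weighted-recall = Σ (supportᵢ/N)·recallᵢ with N=607: (106/607)·0.7075 + (110/607)·0.4364 + (136/607)·0.3824 + (48/607)·0.9375 + (154/607)·0.7922 + (53/607)·0.6415 = 0.619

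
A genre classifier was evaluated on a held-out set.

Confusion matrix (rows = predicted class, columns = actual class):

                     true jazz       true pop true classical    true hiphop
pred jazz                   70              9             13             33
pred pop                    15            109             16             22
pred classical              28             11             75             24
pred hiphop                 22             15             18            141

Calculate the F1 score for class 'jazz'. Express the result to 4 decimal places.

Take TP from the diagonal, FP from the rest of the 'jazz' prediction marginal, FN from the rest of the 'jazz' actual marginal.
F1 score = 2·TP/(2·TP+FP+FN).
jazz: TP=70, FP=9+13+33=55, FN=15+28+22=65 → 140/260 = 0.53846

0.5385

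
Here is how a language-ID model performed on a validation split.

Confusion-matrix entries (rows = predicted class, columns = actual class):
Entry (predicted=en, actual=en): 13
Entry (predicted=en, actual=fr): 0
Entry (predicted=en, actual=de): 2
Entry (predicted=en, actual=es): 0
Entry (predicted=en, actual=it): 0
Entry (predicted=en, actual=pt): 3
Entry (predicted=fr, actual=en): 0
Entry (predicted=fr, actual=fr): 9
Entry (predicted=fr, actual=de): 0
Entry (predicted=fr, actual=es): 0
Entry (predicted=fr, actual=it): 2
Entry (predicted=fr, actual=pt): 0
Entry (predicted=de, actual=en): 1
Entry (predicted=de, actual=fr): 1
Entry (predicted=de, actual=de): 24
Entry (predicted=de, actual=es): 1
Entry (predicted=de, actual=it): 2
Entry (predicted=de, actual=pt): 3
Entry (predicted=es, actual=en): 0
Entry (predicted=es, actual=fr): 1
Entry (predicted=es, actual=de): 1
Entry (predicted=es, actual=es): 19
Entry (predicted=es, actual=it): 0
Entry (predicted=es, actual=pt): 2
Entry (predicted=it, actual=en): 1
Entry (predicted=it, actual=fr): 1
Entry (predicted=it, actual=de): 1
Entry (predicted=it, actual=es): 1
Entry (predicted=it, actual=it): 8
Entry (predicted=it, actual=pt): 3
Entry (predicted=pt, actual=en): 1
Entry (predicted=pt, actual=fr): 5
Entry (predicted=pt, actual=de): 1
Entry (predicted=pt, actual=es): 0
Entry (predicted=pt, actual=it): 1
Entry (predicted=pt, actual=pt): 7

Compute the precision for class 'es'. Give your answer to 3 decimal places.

One-vs-rest for 'es': TP = diagonal; FP = other classes predicted 'es'; FN = 'es' predicted as other.
precision = TP/(TP+FP).
es: TP=19, FP=0+1+1+0+2=4 → 19/23 = 0.8261

0.826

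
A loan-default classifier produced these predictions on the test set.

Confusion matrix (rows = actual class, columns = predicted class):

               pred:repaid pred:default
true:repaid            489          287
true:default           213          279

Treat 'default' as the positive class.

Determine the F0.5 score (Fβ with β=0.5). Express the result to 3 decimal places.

0.506

Fβ = (1+β²)·TP / ((1+β²)·TP + β²·FN + FP), with β²=1/4
= 1.25·279 / (1.25·279 + 0.25·213 + 287) = 0.506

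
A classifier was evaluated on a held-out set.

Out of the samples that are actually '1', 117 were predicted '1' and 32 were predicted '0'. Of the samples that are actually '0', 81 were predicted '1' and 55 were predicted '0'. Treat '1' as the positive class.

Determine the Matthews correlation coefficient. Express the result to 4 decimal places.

0.2057

MCC = (TP·TN − FP·FN) / √((TP+FP)(TP+FN)(TN+FP)(TN+FN))
Numerator = 117·55 − 81·32 = 3843
Denominator = √(198·149·136·87) = √349067664 = 18683.3526
MCC = 3843 / 18683.3526 = 0.2057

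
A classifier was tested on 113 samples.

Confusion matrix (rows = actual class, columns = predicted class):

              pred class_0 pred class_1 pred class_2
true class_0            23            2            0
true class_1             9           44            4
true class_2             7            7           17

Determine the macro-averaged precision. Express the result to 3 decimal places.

Per-class precision (TP/(TP+FP)):
  class_0: TP=23, FP=9+7=16 → 23/39 = 0.5897
  class_1: TP=44, FP=2+7=9 → 44/53 = 0.8302
  class_2: TP=17, FP=0+4=4 → 17/21 = 0.8095
Macro-precision = mean = (0.5897 + 0.8302 + 0.8095) / 3 = 0.743

0.743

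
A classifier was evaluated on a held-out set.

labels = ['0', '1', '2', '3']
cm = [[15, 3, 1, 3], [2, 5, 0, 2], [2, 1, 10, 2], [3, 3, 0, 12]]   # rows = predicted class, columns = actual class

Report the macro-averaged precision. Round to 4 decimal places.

0.6427

Per-class precision (TP/(TP+FP)):
  0: TP=15, FP=3+1+3=7 → 15/22 = 0.68182
  1: TP=5, FP=2+0+2=4 → 5/9 = 0.55556
  2: TP=10, FP=2+1+2=5 → 10/15 = 0.66667
  3: TP=12, FP=3+3+0=6 → 12/18 = 0.66667
Macro-precision = mean = (0.68182 + 0.55556 + 0.66667 + 0.66667) / 4 = 0.6427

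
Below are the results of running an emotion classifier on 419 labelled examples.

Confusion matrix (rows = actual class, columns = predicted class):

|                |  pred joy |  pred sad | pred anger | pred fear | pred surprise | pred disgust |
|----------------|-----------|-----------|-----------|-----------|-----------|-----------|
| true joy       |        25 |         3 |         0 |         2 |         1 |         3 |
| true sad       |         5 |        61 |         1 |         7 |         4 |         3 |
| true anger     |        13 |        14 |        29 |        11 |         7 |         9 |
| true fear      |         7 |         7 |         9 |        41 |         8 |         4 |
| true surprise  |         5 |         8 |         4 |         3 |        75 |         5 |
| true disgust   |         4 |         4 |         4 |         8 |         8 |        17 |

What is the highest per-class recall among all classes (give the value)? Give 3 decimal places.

Per-class recall (TP/(TP+FN)):
  joy: TP=25, FN=3+0+2+1+3=9 → 25/34 = 0.7353
  sad: TP=61, FN=5+1+7+4+3=20 → 61/81 = 0.7531
  anger: TP=29, FN=13+14+11+7+9=54 → 29/83 = 0.3494
  fear: TP=41, FN=7+7+9+8+4=35 → 41/76 = 0.5395
  surprise: TP=75, FN=5+8+4+3+5=25 → 75/100 = 0.7500
  disgust: TP=17, FN=4+4+4+8+8=28 → 17/45 = 0.3778
Highest is class 'sad' with recall = 0.753.

0.753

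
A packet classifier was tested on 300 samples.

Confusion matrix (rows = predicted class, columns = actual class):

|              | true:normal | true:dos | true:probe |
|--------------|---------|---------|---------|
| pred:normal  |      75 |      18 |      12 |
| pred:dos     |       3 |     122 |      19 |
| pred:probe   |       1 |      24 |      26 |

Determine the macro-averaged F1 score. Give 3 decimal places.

Per-class F1 score (2·TP/(2·TP+FP+FN)):
  normal: TP=75, FP=18+12=30, FN=3+1=4 → 150/184 = 0.8152
  dos: TP=122, FP=3+19=22, FN=18+24=42 → 244/308 = 0.7922
  probe: TP=26, FP=1+24=25, FN=12+19=31 → 52/108 = 0.4815
Macro-F1 score = mean = (0.8152 + 0.7922 + 0.4815) / 3 = 0.696

0.696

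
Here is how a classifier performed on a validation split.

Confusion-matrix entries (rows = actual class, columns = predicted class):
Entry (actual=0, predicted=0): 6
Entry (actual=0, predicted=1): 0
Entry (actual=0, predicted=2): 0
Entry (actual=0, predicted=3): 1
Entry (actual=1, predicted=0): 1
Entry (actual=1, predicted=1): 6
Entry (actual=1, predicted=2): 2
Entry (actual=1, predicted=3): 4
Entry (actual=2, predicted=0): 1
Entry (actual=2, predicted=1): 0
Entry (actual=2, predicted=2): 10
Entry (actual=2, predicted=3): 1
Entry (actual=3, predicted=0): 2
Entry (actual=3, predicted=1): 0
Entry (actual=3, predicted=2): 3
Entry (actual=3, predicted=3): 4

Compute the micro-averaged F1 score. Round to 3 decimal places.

Micro-averaging pools counts across classes: ΣTP=26, ΣFP=15, ΣFN=15.
Micro-F1 score = 2·TP/(2·TP+FP+FN) on pooled counts = 0.634 (equals overall accuracy in single-label multiclass).

0.634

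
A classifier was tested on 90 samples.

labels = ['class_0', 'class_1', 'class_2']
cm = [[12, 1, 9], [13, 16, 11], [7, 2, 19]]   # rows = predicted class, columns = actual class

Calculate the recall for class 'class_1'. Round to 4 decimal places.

0.8421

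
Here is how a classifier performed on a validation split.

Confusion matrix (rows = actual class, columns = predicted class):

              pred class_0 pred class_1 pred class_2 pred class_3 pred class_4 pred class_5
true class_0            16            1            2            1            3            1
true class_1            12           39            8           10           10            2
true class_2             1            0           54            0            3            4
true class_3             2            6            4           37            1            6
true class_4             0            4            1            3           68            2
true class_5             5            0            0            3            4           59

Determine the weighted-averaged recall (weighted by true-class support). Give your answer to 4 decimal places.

Per-class recall (TP/(TP+FN)):
  class_0: TP=16, FN=1+2+1+3+1=8 → 16/24 = 0.66667
  class_1: TP=39, FN=12+8+10+10+2=42 → 39/81 = 0.48148
  class_2: TP=54, FN=1+0+0+3+4=8 → 54/62 = 0.87097
  class_3: TP=37, FN=2+6+4+1+6=19 → 37/56 = 0.66071
  class_4: TP=68, FN=0+4+1+3+2=10 → 68/78 = 0.87179
  class_5: TP=59, FN=5+0+0+3+4=12 → 59/71 = 0.83099
Weighted-recall = Σ (supportᵢ/N)·recallᵢ with N=372: (24/372)·0.66667 + (81/372)·0.48148 + (62/372)·0.87097 + (56/372)·0.66071 + (78/372)·0.87179 + (71/372)·0.83099 = 0.7339

0.7339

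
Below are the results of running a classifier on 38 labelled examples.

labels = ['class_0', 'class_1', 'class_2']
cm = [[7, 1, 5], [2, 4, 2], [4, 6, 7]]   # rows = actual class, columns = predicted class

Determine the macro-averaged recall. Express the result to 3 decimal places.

0.483

Per-class recall (TP/(TP+FN)):
  class_0: TP=7, FN=1+5=6 → 7/13 = 0.5385
  class_1: TP=4, FN=2+2=4 → 4/8 = 0.5000
  class_2: TP=7, FN=4+6=10 → 7/17 = 0.4118
Macro-recall = mean = (0.5385 + 0.5000 + 0.4118) / 3 = 0.483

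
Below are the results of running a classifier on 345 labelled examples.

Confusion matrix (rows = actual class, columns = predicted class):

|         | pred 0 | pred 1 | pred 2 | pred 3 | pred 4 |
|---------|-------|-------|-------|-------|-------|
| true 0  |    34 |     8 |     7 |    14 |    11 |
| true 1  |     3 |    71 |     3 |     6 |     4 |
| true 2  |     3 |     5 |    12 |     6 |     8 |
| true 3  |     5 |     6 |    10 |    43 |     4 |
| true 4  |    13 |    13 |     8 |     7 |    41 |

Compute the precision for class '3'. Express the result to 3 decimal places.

One-vs-rest for '3': TP = diagonal; FP = other classes predicted '3'; FN = '3' predicted as other.
precision = TP/(TP+FP).
3: TP=43, FP=14+6+6+7=33 → 43/76 = 0.5658

0.566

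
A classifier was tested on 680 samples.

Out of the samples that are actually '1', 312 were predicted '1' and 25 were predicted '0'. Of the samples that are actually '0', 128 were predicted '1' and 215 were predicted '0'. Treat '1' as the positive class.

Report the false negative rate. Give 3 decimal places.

0.074

FNR = FN/(FN+TP) = 25/(25+312) = 0.074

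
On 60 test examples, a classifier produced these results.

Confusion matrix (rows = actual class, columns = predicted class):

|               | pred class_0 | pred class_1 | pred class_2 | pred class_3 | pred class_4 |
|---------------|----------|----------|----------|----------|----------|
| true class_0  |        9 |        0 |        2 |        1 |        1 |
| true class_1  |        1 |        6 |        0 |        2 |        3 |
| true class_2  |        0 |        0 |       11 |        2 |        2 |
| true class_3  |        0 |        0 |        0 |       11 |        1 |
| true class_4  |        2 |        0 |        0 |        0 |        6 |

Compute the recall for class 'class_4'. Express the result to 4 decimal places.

recall = TP/(TP+FN).
class_4: TP=6, FN=2+0+0+0=2 → 6/8 = 0.75000

0.7500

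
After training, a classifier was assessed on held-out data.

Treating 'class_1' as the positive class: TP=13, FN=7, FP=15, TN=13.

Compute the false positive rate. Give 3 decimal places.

FPR = FP/(FP+TN) = 15/(15+13) = 0.536

0.536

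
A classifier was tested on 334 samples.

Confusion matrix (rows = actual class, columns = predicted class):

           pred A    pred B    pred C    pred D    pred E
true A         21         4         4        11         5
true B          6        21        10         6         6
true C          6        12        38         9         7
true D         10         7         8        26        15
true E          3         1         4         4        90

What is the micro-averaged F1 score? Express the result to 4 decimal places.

Micro-averaging pools counts across classes: ΣTP=196, ΣFP=138, ΣFN=138.
Micro-F1 score = 2·TP/(2·TP+FP+FN) on pooled counts = 0.5868 (equals overall accuracy in single-label multiclass).

0.5868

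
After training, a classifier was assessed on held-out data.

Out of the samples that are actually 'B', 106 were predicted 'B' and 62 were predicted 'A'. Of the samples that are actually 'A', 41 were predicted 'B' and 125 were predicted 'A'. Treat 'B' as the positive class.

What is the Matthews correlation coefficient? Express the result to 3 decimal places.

MCC = (TP·TN − FP·FN) / √((TP+FP)(TP+FN)(TN+FP)(TN+FN))
Numerator = 106·125 − 41·62 = 10708
Denominator = √(147·168·166·187) = √766613232 = 27687.7813
MCC = 10708 / 27687.7813 = 0.387

0.387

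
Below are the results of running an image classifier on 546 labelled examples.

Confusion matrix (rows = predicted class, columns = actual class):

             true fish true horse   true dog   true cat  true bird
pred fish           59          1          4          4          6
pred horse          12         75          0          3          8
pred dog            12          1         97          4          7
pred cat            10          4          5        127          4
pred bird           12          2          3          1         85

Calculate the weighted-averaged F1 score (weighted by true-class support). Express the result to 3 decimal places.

Per-class F1 score (2·TP/(2·TP+FP+FN)):
  fish: TP=59, FP=1+4+4+6=15, FN=12+12+10+12=46 → 118/179 = 0.6592
  horse: TP=75, FP=12+0+3+8=23, FN=1+1+4+2=8 → 150/181 = 0.8287
  dog: TP=97, FP=12+1+4+7=24, FN=4+0+5+3=12 → 194/230 = 0.8435
  cat: TP=127, FP=10+4+5+4=23, FN=4+3+4+1=12 → 254/289 = 0.8789
  bird: TP=85, FP=12+2+3+1=18, FN=6+8+7+4=25 → 170/213 = 0.7981
Weighted-F1 score = Σ (supportᵢ/N)·F1 scoreᵢ with N=546: (105/546)·0.6592 + (83/546)·0.8287 + (109/546)·0.8435 + (139/546)·0.8789 + (110/546)·0.7981 = 0.806

0.806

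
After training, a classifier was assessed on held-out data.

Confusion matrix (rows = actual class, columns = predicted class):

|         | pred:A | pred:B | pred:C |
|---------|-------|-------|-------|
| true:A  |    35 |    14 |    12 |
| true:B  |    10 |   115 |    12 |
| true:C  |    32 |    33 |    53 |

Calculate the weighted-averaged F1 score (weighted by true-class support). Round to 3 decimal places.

0.634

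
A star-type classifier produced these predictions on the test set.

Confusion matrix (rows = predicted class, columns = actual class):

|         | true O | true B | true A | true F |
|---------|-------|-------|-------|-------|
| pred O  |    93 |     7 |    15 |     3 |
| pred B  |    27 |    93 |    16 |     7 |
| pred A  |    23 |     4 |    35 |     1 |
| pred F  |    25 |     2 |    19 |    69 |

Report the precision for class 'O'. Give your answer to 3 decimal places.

One-vs-rest for 'O': TP = diagonal; FP = other classes predicted 'O'; FN = 'O' predicted as other.
precision = TP/(TP+FP).
O: TP=93, FP=7+15+3=25 → 93/118 = 0.7881

0.788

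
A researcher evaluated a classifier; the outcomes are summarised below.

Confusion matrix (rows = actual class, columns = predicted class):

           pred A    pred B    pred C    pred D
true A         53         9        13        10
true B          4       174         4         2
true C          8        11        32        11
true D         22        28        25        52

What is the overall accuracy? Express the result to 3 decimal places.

Accuracy = trace / total = (53+174+32+52=311) / 458 = 311/458 = 0.679

0.679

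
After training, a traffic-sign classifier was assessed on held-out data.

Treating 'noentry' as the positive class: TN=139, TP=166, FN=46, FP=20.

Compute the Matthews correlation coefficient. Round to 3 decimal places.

0.650

MCC = (TP·TN − FP·FN) / √((TP+FP)(TP+FN)(TN+FP)(TN+FN))
Numerator = 166·139 − 20·46 = 22154
Denominator = √(186·212·159·185) = √1159892280 = 34057.1913
MCC = 22154 / 34057.1913 = 0.650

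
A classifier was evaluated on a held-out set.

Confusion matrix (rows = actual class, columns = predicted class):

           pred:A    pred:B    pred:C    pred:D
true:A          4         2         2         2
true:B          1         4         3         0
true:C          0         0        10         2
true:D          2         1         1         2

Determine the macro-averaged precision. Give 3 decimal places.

0.525

Per-class precision (TP/(TP+FP)):
  A: TP=4, FP=1+0+2=3 → 4/7 = 0.5714
  B: TP=4, FP=2+0+1=3 → 4/7 = 0.5714
  C: TP=10, FP=2+3+1=6 → 10/16 = 0.6250
  D: TP=2, FP=2+0+2=4 → 2/6 = 0.3333
Macro-precision = mean = (0.5714 + 0.5714 + 0.6250 + 0.3333) / 4 = 0.525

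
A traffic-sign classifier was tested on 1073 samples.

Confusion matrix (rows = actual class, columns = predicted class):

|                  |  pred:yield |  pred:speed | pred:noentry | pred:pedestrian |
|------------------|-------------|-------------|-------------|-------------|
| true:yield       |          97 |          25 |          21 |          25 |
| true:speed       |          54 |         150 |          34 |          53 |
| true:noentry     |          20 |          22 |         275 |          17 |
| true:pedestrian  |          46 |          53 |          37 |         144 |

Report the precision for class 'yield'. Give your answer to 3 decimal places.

0.447

Treat 'yield' as positive and all other classes as negative.
precision = TP/(TP+FP).
yield: TP=97, FP=54+20+46=120 → 97/217 = 0.4470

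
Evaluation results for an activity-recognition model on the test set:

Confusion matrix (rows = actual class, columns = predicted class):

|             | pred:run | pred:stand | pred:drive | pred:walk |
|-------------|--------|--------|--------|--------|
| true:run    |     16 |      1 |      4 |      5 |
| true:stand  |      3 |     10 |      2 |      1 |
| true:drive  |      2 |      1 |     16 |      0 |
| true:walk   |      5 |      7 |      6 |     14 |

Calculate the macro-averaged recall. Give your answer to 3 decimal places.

Per-class recall (TP/(TP+FN)):
  run: TP=16, FN=1+4+5=10 → 16/26 = 0.6154
  stand: TP=10, FN=3+2+1=6 → 10/16 = 0.6250
  drive: TP=16, FN=2+1+0=3 → 16/19 = 0.8421
  walk: TP=14, FN=5+7+6=18 → 14/32 = 0.4375
Macro-recall = mean = (0.6154 + 0.6250 + 0.8421 + 0.4375) / 4 = 0.630

0.630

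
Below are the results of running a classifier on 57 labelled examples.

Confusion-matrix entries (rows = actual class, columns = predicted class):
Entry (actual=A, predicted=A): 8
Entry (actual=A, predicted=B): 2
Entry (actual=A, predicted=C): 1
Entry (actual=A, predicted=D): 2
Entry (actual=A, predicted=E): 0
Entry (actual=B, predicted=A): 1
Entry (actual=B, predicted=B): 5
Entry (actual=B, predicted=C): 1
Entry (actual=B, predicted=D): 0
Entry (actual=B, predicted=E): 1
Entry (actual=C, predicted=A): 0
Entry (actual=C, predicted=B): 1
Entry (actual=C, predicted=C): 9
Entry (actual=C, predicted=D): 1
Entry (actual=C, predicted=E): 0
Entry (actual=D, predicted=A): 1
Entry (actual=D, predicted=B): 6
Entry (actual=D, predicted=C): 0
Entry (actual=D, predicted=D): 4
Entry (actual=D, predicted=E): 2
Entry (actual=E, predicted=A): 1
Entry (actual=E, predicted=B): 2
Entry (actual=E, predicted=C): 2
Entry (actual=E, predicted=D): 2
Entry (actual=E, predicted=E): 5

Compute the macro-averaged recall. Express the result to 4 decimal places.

0.5566

Per-class recall (TP/(TP+FN)):
  A: TP=8, FN=2+1+2+0=5 → 8/13 = 0.61538
  B: TP=5, FN=1+1+0+1=3 → 5/8 = 0.62500
  C: TP=9, FN=0+1+1+0=2 → 9/11 = 0.81818
  D: TP=4, FN=1+6+0+2=9 → 4/13 = 0.30769
  E: TP=5, FN=1+2+2+2=7 → 5/12 = 0.41667
Macro-recall = mean = (0.61538 + 0.62500 + 0.81818 + 0.30769 + 0.41667) / 5 = 0.5566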